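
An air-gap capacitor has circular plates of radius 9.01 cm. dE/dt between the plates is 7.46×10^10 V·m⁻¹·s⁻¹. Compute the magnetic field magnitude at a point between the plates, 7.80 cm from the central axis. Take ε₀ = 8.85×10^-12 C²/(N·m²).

I_d = ε₀ dΦ_E/dt = ε₀ πR² (dE/dt) = (8.85×10^-12)(0.02550)(7.46×10^10) = 0.01684 A through the full plate area.
For r < R the Ampère–Maxwell law gives B(2πr) = μ₀ I_d (r²/R²), so B = μ₀ I_d r/(2πR²) = (4π×10^-7)(0.01684)(0.0780)/(2π·0.0901²) = 3.24×10^-8 T.

3.24×10^-8 T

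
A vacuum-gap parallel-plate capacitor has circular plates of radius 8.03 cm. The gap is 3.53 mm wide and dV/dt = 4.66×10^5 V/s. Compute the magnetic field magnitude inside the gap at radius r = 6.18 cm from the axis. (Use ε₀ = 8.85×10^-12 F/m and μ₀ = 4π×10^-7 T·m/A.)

4.54×10^-11 T

dE/dt = (dV/dt)/d = 1.320×10^8 V/(m·s); I_d = ε₀(πR²)(dE/dt) = (8.85×10^-12)(0.02026)(1.320×10^8) = 2.367×10^-5 A.
For r < R the Ampère–Maxwell law gives B(2πr) = μ₀ I_d (r²/R²), so B = μ₀ I_d r/(2πR²) = (4π×10^-7)(2.367×10^-5)(0.0618)/(2π·0.0803²) = 4.54×10^-11 T.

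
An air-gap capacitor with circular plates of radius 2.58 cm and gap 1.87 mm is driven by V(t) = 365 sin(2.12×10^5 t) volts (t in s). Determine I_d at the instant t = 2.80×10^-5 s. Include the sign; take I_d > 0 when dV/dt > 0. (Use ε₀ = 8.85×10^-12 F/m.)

7.20×10^-4 A

dV/dt = (365)(2.12×10^5)·cos(5.936) = 7.276×10^7 V/s.
I_d = C dV/dt with C = ε₀A/d = (8.85×10^-12)(2.091×10^-3)/(1.87×10^-3) = 9.896×10^-12 F, so I_d = (9.896×10^-12)(7.276×10^7) = 7.20×10^-4 A.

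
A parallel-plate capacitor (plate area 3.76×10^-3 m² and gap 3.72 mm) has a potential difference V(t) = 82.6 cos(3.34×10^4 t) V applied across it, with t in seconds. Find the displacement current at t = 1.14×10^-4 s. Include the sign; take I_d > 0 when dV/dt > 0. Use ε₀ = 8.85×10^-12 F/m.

1.52×10^-5 A

C = ε₀A/d = (8.85×10^-12)(3.76×10^-3)/(3.72×10^-3) = 8.945×10^-12 F. dV/dt = V₀ω·−sin(ωt); at ωt = 3.8076 rad this factor is 0.6179.
I_d = C dV/dt = (8.945×10^-12)(82.6)(3.34×10^4)(0.6179) = 1.52×10^-5 A.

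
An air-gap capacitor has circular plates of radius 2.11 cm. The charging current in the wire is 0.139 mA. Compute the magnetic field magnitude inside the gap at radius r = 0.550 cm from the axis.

3.43×10^-10 T

By continuity the displacement current in the gap matches the conduction current: I_d = 1.39×10^-4 A.
∮B·dl = μ₀ I_d,enc with I_d,enc = I_d r²/R² = 9.444×10^-6 A; so B = μ₀ I_d,enc/(2πr) = 3.43×10^-10 T.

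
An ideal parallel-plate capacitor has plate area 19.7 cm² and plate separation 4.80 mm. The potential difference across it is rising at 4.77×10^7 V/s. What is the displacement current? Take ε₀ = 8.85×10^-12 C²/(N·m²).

1.73×10^-4 A

E = V/d so dE/dt = (dV/dt)/d = 9.938×10^9 V/(m·s), and I_d = ε₀ A dE/dt = (8.85×10^-12)(1.97×10^-3)(9.938×10^9) = 1.73×10^-4 A.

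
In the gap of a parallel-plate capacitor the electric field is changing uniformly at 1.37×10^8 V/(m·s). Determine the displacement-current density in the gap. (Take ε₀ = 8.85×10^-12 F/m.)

1.21×10^-3 A/m²

The displacement-current density is ε₀ ∂E/∂t = (8.85×10^-12)(1.37×10^8) = 1.21×10^-3 A/m².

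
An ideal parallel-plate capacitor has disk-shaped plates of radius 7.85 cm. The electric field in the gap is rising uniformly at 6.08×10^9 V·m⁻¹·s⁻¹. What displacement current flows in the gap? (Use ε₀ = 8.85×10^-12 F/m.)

With a uniform field, Φ_E = EA, so I_d = ε₀ A dE/dt = 1.04×10^-3 A.

1.04×10^-3 A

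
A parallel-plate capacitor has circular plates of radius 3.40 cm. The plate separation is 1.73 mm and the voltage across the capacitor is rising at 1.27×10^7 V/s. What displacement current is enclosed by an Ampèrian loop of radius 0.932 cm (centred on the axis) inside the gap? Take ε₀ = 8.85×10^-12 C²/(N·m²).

1.77×10^-5 A

With E = V/d, dE/dt = 7.341×10^9 V/(m·s) and πR² = 3.632×10^-3 m², giving I_d = ε₀ πR² dE/dt = 2.360×10^-4 A.
The field is uniform, so I_d,enc = I_d (r/R)² = (2.360×10^-4)(0.932/3.40)² = 1.77×10^-5 A.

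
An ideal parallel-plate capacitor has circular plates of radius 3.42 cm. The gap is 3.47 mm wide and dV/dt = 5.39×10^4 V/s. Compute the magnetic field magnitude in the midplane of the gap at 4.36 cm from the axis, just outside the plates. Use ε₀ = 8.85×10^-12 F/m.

I_d = C dV/dt with C = ε₀πR²/d = 9.373×10^-12 F, so I_d = (9.373×10^-12)(5.39×10^4) = 5.052×10^-7 A.
Outside the plates the loop encloses all of I_d, so B·2πr = μ₀ I_d and B = 2.32×10^-12 T.

2.32×10^-12 T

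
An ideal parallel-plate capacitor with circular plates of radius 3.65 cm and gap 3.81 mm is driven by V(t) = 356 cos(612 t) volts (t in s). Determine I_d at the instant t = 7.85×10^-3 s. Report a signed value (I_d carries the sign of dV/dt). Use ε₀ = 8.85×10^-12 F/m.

dV/dt = (356)(612)·−sin(4.8042) = 2.170×10^5 V/s.
I_d = C dV/dt with C = ε₀A/d = (8.85×10^-12)(4.185×10^-3)/(3.81×10^-3) = 9.721×10^-12 F, so I_d = (9.721×10^-12)(2.170×10^5) = 2.11×10^-6 A.

2.11×10^-6 A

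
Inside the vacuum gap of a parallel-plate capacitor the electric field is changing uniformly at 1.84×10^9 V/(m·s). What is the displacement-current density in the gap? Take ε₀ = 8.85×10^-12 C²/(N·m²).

J_d = ε₀ dE/dt = (8.85×10^-12)(1.84×10^9) = 0.0163 A/m².

0.0163 A/m²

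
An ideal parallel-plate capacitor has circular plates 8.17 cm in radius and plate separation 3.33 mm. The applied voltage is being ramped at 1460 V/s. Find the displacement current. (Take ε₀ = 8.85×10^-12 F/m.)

C = ε₀A/d = (8.85×10^-12)(0.02097)/(3.33×10^-3) = 5.573×10^-11 F.
I_d = C dV/dt = (5.573×10^-11)(1460) = 8.14×10^-8 A.

8.14×10^-8 A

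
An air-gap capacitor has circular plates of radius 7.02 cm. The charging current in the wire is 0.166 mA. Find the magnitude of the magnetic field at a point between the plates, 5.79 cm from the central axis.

Between the plates the displacement current equals the wire current: I_d = 0.166 mA = 1.66×10^-4 A.
An Ampèrian loop of radius r encloses a fraction (r/R)² of I_d. Then B·2πr = μ₀ I_d (r/R)², giving B = μ₀ I_d r/(2πR²) = 3.90×10^-10 T.

3.90×10^-10 T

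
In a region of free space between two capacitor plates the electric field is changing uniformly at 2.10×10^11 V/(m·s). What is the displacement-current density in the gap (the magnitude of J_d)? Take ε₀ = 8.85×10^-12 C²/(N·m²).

1.86 A/m²

The displacement-current density is ε₀ ∂E/∂t = (8.85×10^-12)(2.10×10^11) = 1.86 A/m².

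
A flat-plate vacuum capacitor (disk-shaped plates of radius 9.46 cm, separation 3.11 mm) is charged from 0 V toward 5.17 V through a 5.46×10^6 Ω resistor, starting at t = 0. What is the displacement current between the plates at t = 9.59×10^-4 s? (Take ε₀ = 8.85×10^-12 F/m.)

With C = ε₀A/d = (8.85×10^-12)(0.02811)/(3.11×10^-3) = 7.999×10^-11 F, the time constant is τ = RC = 4.367×10^-4 s, so t/τ = 2.196 and e^(−t/τ) = 0.1112.
I_d = I_cond = (V₀/R) e^(−t/τ) = (9.469×10^-7)(0.1112) = 1.05×10^-7 A.

1.05×10^-7 A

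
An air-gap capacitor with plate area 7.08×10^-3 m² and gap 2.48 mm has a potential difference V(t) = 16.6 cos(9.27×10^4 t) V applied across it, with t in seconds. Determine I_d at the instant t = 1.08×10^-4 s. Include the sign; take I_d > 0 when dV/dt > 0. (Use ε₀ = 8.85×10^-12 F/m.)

C = ε₀A/d = (8.85×10^-12)(7.08×10^-3)/(2.48×10^-3) = 2.527×10^-11 F. dV/dt = V₀ω·−sin(ωt); at ωt = 10.0116 rad this factor is 0.5537.
I_d = C dV/dt = (2.527×10^-11)(16.6)(9.27×10^4)(0.5537) = 2.15×10^-5 A.

2.15×10^-5 A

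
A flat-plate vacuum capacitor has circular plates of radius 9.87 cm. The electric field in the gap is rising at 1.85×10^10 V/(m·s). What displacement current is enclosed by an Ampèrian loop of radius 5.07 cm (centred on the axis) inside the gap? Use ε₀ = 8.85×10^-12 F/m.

1.32×10^-3 A

Total displacement current: I_d = ε₀(πR²)(dE/dt) = (8.85×10^-12)(0.03060)(1.85×10^10) = 5.010×10^-3 A.
The field is uniform, so I_d,enc = I_d (r/R)² = (5.010×10^-3)(5.07/9.87)² = 1.32×10^-3 A.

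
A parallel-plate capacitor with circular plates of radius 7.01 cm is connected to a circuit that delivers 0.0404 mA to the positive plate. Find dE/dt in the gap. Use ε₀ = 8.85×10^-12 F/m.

2.96×10^8 V/(m·s)

Charge continuity gives I_d = I = 4.04×10^-5 A between the plates.
Inverting I_d = ε₀ A dE/dt gives dE/dt = 4.04×10^-5 / (8.85×10^-12 · 0.01544) = 2.96×10^8 V/(m·s).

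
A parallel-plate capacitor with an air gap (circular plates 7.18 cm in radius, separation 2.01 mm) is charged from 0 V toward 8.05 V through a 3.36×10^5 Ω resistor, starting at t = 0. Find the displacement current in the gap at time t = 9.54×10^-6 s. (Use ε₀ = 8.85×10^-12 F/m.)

With C = ε₀A/d = (8.85×10^-12)(0.01620)/(2.01×10^-3) = 7.133×10^-11 F, the time constant is τ = RC = 2.397×10^-5 s, so t/τ = 0.3980 and e^(−t/τ) = 0.6717.
I_d = I_cond = (V₀/R) e^(−t/τ) = (2.396×10^-5)(0.6717) = 1.61×10^-5 A.

1.61×10^-5 A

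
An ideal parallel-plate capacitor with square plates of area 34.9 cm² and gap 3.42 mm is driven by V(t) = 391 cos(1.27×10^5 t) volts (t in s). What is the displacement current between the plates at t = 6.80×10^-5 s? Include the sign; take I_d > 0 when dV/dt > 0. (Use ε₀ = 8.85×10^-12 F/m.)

-3.18×10^-4 A

dE/dt = (V₀ω/d)·−sin(ωt) with ωt = 8.636 rad: (391)(1.27×10^5)(-0.7095)/(3.42×10^-3) = -1.030×10^10 V/(m·s).
I_d = ε₀ A dE/dt = (8.85×10^-12)(3.49×10^-3)(-1.030×10^10) = -3.18×10^-4 A.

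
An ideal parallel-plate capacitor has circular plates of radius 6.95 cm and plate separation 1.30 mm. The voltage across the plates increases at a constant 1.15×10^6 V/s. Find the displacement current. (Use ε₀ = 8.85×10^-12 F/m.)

1.19×10^-4 A

E = V/d so dE/dt = (dV/dt)/d = 8.846×10^8 V/(m·s), and I_d = ε₀ A dE/dt = (8.85×10^-12)(0.01517)(8.846×10^8) = 1.19×10^-4 A.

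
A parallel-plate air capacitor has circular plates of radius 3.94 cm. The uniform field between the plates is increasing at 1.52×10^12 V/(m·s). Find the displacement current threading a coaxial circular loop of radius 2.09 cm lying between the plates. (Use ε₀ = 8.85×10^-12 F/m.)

0.0185 A

I_d = ε₀ dΦ_E/dt = ε₀ πR² (dE/dt) = (8.85×10^-12)(4.877×10^-3)(1.52×10^12) = 0.06561 A through the full plate area.
Through an area πr² the displacement current is I_d·(πr²/πR²) = I_d (r/R)² = 0.0185 A.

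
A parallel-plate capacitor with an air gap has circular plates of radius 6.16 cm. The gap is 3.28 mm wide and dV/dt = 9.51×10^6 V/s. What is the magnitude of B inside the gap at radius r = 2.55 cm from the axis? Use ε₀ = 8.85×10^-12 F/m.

4.11×10^-10 T

I_d = C dV/dt with C = ε₀πR²/d = 3.216×10^-11 F, so I_d = (3.216×10^-11)(9.51×10^6) = 3.058×10^-4 A.
∮B·dl = μ₀ I_d,enc with I_d,enc = I_d r²/R² = 5.240×10^-5 A; so B = μ₀ I_d,enc/(2πr) = 4.11×10^-10 T.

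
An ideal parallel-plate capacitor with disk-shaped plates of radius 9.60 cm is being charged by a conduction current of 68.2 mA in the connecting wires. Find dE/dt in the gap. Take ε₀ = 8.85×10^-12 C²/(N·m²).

2.66×10^11 V/(m·s)

The displacement current between the plates equals the conduction current, I_d = 68.2 mA.
Inverting I_d = ε₀ A dE/dt gives dE/dt = 0.0682 / (8.85×10^-12 · 0.02895) = 2.66×10^11 V/(m·s).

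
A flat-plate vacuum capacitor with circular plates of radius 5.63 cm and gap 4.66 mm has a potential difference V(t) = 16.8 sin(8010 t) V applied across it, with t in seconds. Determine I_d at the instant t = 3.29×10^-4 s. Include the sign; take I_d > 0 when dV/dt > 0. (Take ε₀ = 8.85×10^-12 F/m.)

dV/dt = (16.8)(8010)·cos(2.63529) = -1.177×10^5 V/s.
I_d = C dV/dt with C = ε₀A/d = (8.85×10^-12)(9.958×10^-3)/(4.66×10^-3) = 1.891×10^-11 F, so I_d = (1.891×10^-11)(-1.177×10^5) = -2.23×10^-6 A.

-2.23×10^-6 A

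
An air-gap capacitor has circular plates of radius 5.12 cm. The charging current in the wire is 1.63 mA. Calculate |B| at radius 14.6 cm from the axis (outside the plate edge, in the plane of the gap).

Between the plates the displacement current equals the wire current: I_d = 1.63 mA = 1.63×10^-3 A.
Outside the plates the loop encloses all of I_d, so B·2πr = μ₀ I_d and B = 2.23×10^-9 T.

2.23×10^-9 T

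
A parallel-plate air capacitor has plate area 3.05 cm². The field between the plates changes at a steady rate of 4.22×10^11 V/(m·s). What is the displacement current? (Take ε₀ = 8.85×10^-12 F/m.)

1.14×10^-3 A

The displacement current is ε₀ times dΦ_E/dt = ε₀ A dE/dt = (8.85×10^-12)(3.05×10^-4)(4.22×10^11) = 1.14×10^-3 A.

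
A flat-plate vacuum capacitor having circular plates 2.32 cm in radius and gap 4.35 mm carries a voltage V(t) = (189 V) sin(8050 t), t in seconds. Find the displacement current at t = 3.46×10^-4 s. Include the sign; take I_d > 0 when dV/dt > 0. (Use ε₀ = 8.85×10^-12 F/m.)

C = ε₀A/d = (8.85×10^-12)(1.691×10^-3)/(4.35×10^-3) = 3.440×10^-12 F. dV/dt = V₀ω·cos(ωt); at ωt = 2.7853 rad this factor is -0.9372.
I_d = C dV/dt = (3.440×10^-12)(189)(8050)(-0.9372) = -4.91×10^-6 A.

-4.91×10^-6 A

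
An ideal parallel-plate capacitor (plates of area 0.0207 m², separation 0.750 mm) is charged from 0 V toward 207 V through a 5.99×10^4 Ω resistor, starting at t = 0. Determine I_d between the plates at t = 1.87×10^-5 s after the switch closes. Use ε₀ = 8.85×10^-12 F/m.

9.63×10^-4 A

C = ε₀A/d = (8.85×10^-12)(0.0207)/(7.50×10^-4) = 2.443×10^-10 F, so τ = RC = 1.463×10^-5 s.
The conduction current is I(t) = (V₀/R) e^(−t/τ), and the displacement current between the plates equals it.
t/τ = 1.278; I_d = (207/5.99×10^4) · e^(−1.278) = (3.456×10^-3)(0.2786) = 9.63×10^-4 A.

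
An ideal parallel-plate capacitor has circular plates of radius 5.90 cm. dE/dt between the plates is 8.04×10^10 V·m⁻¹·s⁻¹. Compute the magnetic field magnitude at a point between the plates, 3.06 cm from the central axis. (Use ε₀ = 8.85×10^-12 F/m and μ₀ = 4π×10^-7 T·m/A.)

I_d = ε₀ dΦ_E/dt = ε₀ πR² (dE/dt) = (8.85×10^-12)(0.01094)(8.04×10^10) = 7.784×10^-3 A through the full plate area.
An Ampèrian loop of radius r encloses a fraction (r/R)² of I_d. Then B·2πr = μ₀ I_d (r/R)², giving B = μ₀ I_d r/(2πR²) = 1.37×10^-8 T.

1.37×10^-8 T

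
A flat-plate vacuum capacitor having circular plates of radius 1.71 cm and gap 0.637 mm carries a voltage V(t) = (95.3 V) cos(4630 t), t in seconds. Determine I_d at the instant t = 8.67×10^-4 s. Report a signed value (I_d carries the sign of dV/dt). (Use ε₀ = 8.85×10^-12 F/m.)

dE/dt = (V₀ω/d)·−sin(ωt) with ωt = 4.01421 rad: (95.3)(4630)(0.7660)/(6.37×10^-4) = 5.306×10^8 V/(m·s).
I_d = ε₀ A dE/dt = (8.85×10^-12)(9.186×10^-4)(5.306×10^8) = 4.31×10^-6 A.

4.31×10^-6 A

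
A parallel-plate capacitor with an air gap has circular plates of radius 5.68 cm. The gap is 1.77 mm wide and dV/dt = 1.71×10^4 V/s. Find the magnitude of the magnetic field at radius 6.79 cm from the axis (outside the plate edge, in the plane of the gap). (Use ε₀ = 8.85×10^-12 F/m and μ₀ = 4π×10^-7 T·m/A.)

With E = V/d, dE/dt = 9.661×10^6 V/(m·s) and πR² = 0.01014 m², giving I_d = ε₀ πR² dE/dt = 8.670×10^-7 A.
With r > R the enclosed displacement current is the full I_d; B = μ₀ I_d / (2πr) = 2.55×10^-12 T.

2.55×10^-12 T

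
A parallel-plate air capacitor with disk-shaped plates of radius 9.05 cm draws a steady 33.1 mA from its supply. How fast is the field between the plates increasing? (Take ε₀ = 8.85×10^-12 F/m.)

The displacement current between the plates equals the conduction current, I_d = 33.1 mA.
Then dE/dt = I_d/(ε₀A) = 1.45×10^11 V/(m·s).

1.45×10^11 V/(m·s)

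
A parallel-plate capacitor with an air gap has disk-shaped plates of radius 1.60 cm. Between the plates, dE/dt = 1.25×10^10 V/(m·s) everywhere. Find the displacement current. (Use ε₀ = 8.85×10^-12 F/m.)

8.90×10^-5 A

I_d = ε₀ A (dE/dt) = (8.85×10^-12)(8.042×10^-4 m²)(1.25×10^10) = 8.90×10^-5 A.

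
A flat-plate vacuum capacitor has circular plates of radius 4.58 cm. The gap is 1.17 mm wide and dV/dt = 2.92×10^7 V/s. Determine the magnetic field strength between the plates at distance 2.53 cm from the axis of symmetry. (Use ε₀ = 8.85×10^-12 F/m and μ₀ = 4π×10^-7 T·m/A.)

3.51×10^-9 T

With E = V/d, dE/dt = 2.496×10^10 V/(m·s) and πR² = 6.590×10^-3 m², giving I_d = ε₀ πR² dE/dt = 1.456×10^-3 A.
For r < R the Ampère–Maxwell law gives B(2πr) = μ₀ I_d (r²/R²), so B = μ₀ I_d r/(2πR²) = (4π×10^-7)(1.456×10^-3)(0.0253)/(2π·0.0458²) = 3.51×10^-9 T.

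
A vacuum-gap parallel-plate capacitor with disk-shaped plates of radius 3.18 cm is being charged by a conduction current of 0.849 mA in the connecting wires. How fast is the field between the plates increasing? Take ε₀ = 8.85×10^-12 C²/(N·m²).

Charge continuity gives I_d = I = 8.49×10^-4 A between the plates.
Inverting I_d = ε₀ A dE/dt gives dE/dt = 8.49×10^-4 / (8.85×10^-12 · 3.177×10^-3) = 3.02×10^10 V/(m·s).

3.02×10^10 V/(m·s)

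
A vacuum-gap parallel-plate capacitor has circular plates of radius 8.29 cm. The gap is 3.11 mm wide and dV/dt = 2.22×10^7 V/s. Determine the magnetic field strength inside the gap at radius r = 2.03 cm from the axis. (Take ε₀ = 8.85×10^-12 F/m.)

8.06×10^-10 T

I_d = C dV/dt with C = ε₀πR²/d = 6.144×10^-11 F, so I_d = (6.144×10^-11)(2.22×10^7) = 1.364×10^-3 A.
∮B·dl = μ₀ I_d,enc with I_d,enc = I_d r²/R² = 8.179×10^-5 A; so B = μ₀ I_d,enc/(2πr) = 8.06×10^-10 T.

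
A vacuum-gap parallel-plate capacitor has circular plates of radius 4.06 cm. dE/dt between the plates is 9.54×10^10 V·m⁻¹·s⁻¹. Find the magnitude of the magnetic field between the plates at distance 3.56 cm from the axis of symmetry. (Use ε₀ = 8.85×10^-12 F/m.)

1.89×10^-8 T

Total displacement current: I_d = ε₀(πR²)(dE/dt) = (8.85×10^-12)(5.178×10^-3)(9.54×10^10) = 4.372×10^-3 A.
An Ampèrian loop of radius r encloses a fraction (r/R)² of I_d. Then B·2πr = μ₀ I_d (r/R)², giving B = μ₀ I_d r/(2πR²) = 1.89×10^-8 T.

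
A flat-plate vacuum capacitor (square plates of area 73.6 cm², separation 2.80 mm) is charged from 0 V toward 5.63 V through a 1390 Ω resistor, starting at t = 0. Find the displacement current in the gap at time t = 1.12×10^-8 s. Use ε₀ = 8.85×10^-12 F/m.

2.86×10^-3 A

With C = ε₀A/d = (8.85×10^-12)(7.36×10^-3)/(2.80×10^-3) = 2.326×10^-11 F, the time constant is τ = RC = 3.233×10^-8 s, so t/τ = 0.3464 and e^(−t/τ) = 0.7072.
I_d = I_cond = (V₀/R) e^(−t/τ) = (4.050×10^-3)(0.7072) = 2.86×10^-3 A.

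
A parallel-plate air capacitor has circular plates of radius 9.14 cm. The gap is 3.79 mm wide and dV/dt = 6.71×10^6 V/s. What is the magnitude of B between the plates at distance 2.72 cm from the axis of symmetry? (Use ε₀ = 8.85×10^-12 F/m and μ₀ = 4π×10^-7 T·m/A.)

2.68×10^-10 T

dE/dt = (dV/dt)/d = 1.770×10^9 V/(m·s); I_d = ε₀(πR²)(dE/dt) = (8.85×10^-12)(0.02624)(1.770×10^9) = 4.110×10^-4 A.
For r < R the Ampère–Maxwell law gives B(2πr) = μ₀ I_d (r²/R²), so B = μ₀ I_d r/(2πR²) = (4π×10^-7)(4.110×10^-4)(0.0272)/(2π·0.0914²) = 2.68×10^-10 T.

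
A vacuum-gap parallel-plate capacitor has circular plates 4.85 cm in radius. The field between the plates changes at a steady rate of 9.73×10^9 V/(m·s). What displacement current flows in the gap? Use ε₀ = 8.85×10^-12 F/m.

6.36×10^-4 A

I_d = ε₀ A (dE/dt) = (8.85×10^-12)(7.390×10^-3 m²)(9.73×10^9) = 6.36×10^-4 A.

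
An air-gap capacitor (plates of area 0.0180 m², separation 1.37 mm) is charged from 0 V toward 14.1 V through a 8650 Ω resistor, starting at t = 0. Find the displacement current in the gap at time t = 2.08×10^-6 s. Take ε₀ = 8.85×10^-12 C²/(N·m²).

With C = ε₀A/d = (8.85×10^-12)(0.0180)/(1.37×10^-3) = 1.163×10^-10 F, the time constant is τ = RC = 1.006×10^-6 s, so t/τ = 2.068 and e^(−t/τ) = 0.1264.
I_d = I_cond = (V₀/R) e^(−t/τ) = (1.630×10^-3)(0.1264) = 2.06×10^-4 A.

2.06×10^-4 A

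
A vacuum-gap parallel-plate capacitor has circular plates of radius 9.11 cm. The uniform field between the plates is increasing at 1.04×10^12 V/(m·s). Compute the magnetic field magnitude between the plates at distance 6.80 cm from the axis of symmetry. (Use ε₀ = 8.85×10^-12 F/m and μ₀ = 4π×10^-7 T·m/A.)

3.93×10^-7 T

I_d = ε₀ dΦ_E/dt = ε₀ πR² (dE/dt) = (8.85×10^-12)(0.02607)(1.04×10^12) = 0.2399 A through the full plate area.
For r < R the Ampère–Maxwell law gives B(2πr) = μ₀ I_d (r²/R²), so B = μ₀ I_d r/(2πR²) = (4π×10^-7)(0.2399)(0.0680)/(2π·0.0911²) = 3.93×10^-7 T.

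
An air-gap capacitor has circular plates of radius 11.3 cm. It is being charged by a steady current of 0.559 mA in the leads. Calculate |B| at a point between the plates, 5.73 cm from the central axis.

5.02×10^-10 T

By continuity the displacement current in the gap matches the conduction current: I_d = 5.59×10^-4 A.
∮B·dl = μ₀ I_d,enc with I_d,enc = I_d r²/R² = 1.437×10^-4 A; so B = μ₀ I_d,enc/(2πr) = 5.02×10^-10 T.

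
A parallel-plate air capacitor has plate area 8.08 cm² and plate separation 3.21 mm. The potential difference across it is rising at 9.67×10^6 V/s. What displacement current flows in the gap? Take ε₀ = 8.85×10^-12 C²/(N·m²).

2.15×10^-5 A

The displacement current equals the charging current C dV/dt. With C = ε₀A/d = (8.85×10^-12)(8.08×10^-4)/(3.21×10^-3) = 2.228×10^-12 F, I_d = (2.228×10^-12)(9.67×10^6) = 2.15×10^-5 A.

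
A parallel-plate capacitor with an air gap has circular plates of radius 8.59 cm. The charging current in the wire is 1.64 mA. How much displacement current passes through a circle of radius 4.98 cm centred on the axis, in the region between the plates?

By continuity the displacement current in the gap matches the conduction current: I_d = 1.64×10^-3 A.
Through an area πr² the displacement current is I_d·(πr²/πR²) = I_d (r/R)² = 5.51×10^-4 A.

5.51×10^-4 A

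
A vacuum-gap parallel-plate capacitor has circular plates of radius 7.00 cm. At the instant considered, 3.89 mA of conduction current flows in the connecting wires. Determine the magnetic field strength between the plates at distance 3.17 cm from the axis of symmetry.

No conduction current crosses the gap, so I_d there equals the 3.89×10^-3 A in the leads.
For r < R the Ampère–Maxwell law gives B(2πr) = μ₀ I_d (r²/R²), so B = μ₀ I_d r/(2πR²) = (4π×10^-7)(3.89×10^-3)(0.0317)/(2π·0.0700²) = 5.03×10^-9 T.

5.03×10^-9 T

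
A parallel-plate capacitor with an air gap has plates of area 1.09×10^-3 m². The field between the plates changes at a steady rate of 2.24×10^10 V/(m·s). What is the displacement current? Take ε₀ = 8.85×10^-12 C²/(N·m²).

2.16×10^-4 A

I_d = ε₀ A (dE/dt) = (8.85×10^-12)(1.09×10^-3 m²)(2.24×10^10) = 2.16×10^-4 A.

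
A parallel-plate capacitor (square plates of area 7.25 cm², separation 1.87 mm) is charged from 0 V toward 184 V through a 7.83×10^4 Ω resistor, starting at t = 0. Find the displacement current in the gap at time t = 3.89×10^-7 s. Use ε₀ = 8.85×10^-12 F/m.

5.52×10^-4 A

C = ε₀A/d = (8.85×10^-12)(7.25×10^-4)/(1.87×10^-3) = 3.431×10^-12 F, so τ = RC = 2.686×10^-7 s.
The conduction current is I(t) = (V₀/R) e^(−t/τ), and the displacement current between the plates equals it.
t/τ = 1.448; I_d = (184/7.83×10^4) · e^(−1.448) = (2.350×10^-3)(0.2350) = 5.52×10^-4 A.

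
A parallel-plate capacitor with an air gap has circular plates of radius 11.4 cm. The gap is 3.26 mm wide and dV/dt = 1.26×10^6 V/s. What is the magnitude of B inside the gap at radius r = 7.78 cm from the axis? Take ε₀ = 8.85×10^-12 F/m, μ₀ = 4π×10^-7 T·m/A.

1.67×10^-10 T

With E = V/d, dE/dt = 3.865×10^8 V/(m·s) and πR² = 0.04083 m², giving I_d = ε₀ πR² dE/dt = 1.397×10^-4 A.
An Ampèrian loop of radius r encloses a fraction (r/R)² of I_d. Then B·2πr = μ₀ I_d (r/R)², giving B = μ₀ I_d r/(2πR²) = 1.67×10^-10 T.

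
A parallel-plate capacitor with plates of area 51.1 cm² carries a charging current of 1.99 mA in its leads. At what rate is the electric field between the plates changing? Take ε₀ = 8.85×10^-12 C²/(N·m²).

4.40×10^10 V/(m·s)

The displacement current between the plates equals the conduction current, I_d = 1.99 mA.
Since I_d = ε₀ A dE/dt, dE/dt = I_d/(ε₀A) = (1.99×10^-3)/((8.85×10^-12)(5.11×10^-3)) = 4.40×10^10 V/(m·s).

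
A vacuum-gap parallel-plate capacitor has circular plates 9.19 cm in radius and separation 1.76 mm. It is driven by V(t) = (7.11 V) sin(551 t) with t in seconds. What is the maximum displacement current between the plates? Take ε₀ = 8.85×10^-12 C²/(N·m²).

The displacement current equals the conduction current C dV/dt, which peaks at C V₀ ω.
With C = ε₀A/d = (8.85×10^-12)(0.02653)/(1.76×10^-3) = 1.334×10^-10 F and ω = 551 rad/s, I_d,max = (1.334×10^-10)(7.11)(551) = 5.23×10^-7 A.

5.23×10^-7 A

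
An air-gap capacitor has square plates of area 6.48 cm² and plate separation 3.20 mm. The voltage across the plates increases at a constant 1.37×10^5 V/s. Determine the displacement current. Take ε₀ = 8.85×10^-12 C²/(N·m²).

2.46×10^-7 A

C = ε₀A/d = (8.85×10^-12)(6.48×10^-4)/(3.20×10^-3) = 1.792×10^-12 F.
I_d = C dV/dt = (1.792×10^-12)(1.37×10^5) = 2.46×10^-7 A.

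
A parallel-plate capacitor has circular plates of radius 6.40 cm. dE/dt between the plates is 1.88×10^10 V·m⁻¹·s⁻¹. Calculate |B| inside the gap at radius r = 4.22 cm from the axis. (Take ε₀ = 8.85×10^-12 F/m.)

4.41×10^-9 T

I_d = ε₀ dΦ_E/dt = ε₀ πR² (dE/dt) = (8.85×10^-12)(0.01287)(1.88×10^10) = 2.141×10^-3 A through the full plate area.
An Ampèrian loop of radius r encloses a fraction (r/R)² of I_d. Then B·2πr = μ₀ I_d (r/R)², giving B = μ₀ I_d r/(2πR²) = 4.41×10^-9 T.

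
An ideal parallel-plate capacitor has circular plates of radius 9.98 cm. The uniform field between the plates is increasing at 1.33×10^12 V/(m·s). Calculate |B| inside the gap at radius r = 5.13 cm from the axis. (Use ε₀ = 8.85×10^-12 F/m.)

3.79×10^-7 T

Through the whole plate area (πR² = 0.03129 m²), I_d = ε₀ πR² dE/dt = 0.3683 A.
For r < R the Ampère–Maxwell law gives B(2πr) = μ₀ I_d (r²/R²), so B = μ₀ I_d r/(2πR²) = (4π×10^-7)(0.3683)(0.0513)/(2π·0.0998²) = 3.79×10^-7 T.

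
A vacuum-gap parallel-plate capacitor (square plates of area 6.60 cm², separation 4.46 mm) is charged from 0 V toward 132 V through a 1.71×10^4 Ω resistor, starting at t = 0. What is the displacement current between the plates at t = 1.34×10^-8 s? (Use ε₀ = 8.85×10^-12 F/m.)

C = ε₀A/d = (8.85×10^-12)(6.60×10^-4)/(4.46×10^-3) = 1.310×10^-12 F, so τ = RC = 2.240×10^-8 s.
The conduction current is I(t) = (V₀/R) e^(−t/τ), and the displacement current between the plates equals it.
t/τ = 0.5982; I_d = (132/1.71×10^4) · e^(−0.5982) = (7.719×10^-3)(0.5498) = 4.24×10^-3 A.

4.24×10^-3 A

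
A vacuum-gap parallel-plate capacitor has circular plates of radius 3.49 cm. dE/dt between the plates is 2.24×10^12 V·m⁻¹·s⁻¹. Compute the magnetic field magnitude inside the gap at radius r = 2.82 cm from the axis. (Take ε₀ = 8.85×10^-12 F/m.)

Through the whole plate area (πR² = 3.826×10^-3 m²), I_d = ε₀ πR² dE/dt = 0.07585 A.
An Ampèrian loop of radius r encloses a fraction (r/R)² of I_d. Then B·2πr = μ₀ I_d (r/R)², giving B = μ₀ I_d r/(2πR²) = 3.51×10^-7 T.

3.51×10^-7 T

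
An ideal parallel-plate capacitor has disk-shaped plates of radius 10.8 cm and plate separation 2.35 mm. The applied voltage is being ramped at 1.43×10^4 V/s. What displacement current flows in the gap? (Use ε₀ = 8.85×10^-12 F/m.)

1.97×10^-6 A

The field between the plates is E = V/d, so dE/dt = (1.43×10^4)/(2.35×10^-3 m) = 6.085×10^6 V/(m·s).
I_d = ε₀ A (dE/dt) = (8.85×10^-12)(0.03664)(6.085×10^6) = 1.97×10^-6 A.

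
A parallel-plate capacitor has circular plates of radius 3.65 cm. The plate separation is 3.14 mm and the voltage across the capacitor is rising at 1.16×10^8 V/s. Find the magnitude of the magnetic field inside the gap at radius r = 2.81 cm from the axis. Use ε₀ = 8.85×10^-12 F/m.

With E = V/d, dE/dt = 3.694×10^10 V/(m·s) and πR² = 4.185×10^-3 m², giving I_d = ε₀ πR² dE/dt = 1.368×10^-3 A.
∮B·dl = μ₀ I_d,enc with I_d,enc = I_d r²/R² = 8.108×10^-4 A; so B = μ₀ I_d,enc/(2πr) = 5.77×10^-9 T.

5.77×10^-9 T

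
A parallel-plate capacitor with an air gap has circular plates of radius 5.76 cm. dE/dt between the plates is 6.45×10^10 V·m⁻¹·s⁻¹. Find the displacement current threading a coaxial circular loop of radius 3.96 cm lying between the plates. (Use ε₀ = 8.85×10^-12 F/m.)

2.81×10^-3 A

I_d = ε₀ dΦ_E/dt = ε₀ πR² (dE/dt) = (8.85×10^-12)(0.01042)(6.45×10^10) = 5.948×10^-3 A through the full plate area.
Since J_d is uniform, the enclosed fraction is (r/R)² = 0.4727, giving I_d,enc = 2.81×10^-3 A.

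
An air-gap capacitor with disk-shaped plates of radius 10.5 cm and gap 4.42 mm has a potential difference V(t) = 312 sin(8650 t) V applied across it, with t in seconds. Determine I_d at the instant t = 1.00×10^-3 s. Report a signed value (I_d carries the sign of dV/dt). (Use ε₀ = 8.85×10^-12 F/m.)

dV/dt = (312)(8650)·cos(8.65) = -1.928×10^6 V/s.
I_d = C dV/dt with C = ε₀A/d = (8.85×10^-12)(0.03464)/(4.42×10^-3) = 6.936×10^-11 F, so I_d = (6.936×10^-11)(-1.928×10^6) = -1.34×10^-4 A.

-1.34×10^-4 A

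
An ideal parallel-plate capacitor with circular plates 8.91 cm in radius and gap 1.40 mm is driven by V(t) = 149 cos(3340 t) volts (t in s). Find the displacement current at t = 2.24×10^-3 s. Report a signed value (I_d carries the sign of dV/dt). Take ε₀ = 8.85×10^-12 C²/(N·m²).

dV/dt = (149)(3340)·−sin(7.4816) = -4.636×10^5 V/s.
I_d = C dV/dt with C = ε₀A/d = (8.85×10^-12)(0.02494)/(1.40×10^-3) = 1.577×10^-10 F, so I_d = (1.577×10^-10)(-4.636×10^5) = -7.31×10^-5 A.

-7.31×10^-5 A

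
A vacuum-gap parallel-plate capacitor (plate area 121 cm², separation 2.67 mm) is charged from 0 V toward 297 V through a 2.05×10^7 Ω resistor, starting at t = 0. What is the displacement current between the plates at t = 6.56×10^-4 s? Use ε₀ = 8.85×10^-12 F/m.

C = ε₀A/d = (8.85×10^-12)(0.0121)/(2.67×10^-3) = 4.011×10^-11 F, so τ = RC = 8.223×10^-4 s.
The conduction current is I(t) = (V₀/R) e^(−t/τ), and the displacement current between the plates equals it.
t/τ = 0.7978; I_d = (297/2.05×10^7) · e^(−0.7978) = (1.449×10^-5)(0.4503) = 6.52×10^-6 A.

6.52×10^-6 A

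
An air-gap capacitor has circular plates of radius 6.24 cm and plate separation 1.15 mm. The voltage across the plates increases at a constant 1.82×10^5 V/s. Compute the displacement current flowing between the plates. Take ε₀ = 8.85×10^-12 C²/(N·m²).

1.71×10^-5 A

The displacement current equals the charging current C dV/dt. With C = ε₀A/d = (8.85×10^-12)(0.01223)/(1.15×10^-3) = 9.412×10^-11 F, I_d = (9.412×10^-11)(1.82×10^5) = 1.71×10^-5 A.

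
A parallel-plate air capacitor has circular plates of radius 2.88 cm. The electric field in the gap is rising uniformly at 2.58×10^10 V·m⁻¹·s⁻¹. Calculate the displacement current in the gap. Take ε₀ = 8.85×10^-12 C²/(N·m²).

I_d = ε₀ A (dE/dt) = (8.85×10^-12)(2.606×10^-3 m²)(2.58×10^10) = 5.95×10^-4 A.

5.95×10^-4 A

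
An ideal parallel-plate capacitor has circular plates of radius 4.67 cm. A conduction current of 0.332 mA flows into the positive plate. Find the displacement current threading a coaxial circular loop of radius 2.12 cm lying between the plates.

6.84×10^-5 A

Between the plates the displacement current equals the wire current: I_d = 0.332 mA = 3.32×10^-4 A.
Since J_d is uniform, the enclosed fraction is (r/R)² = 0.2061, giving I_d,enc = 6.84×10^-5 A.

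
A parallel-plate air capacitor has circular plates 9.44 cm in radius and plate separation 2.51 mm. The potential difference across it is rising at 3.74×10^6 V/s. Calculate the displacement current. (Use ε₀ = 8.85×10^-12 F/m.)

The displacement current equals the charging current C dV/dt. With C = ε₀A/d = (8.85×10^-12)(0.02800)/(2.51×10^-3) = 9.873×10^-11 F, I_d = (9.873×10^-11)(3.74×10^6) = 3.69×10^-4 A.

3.69×10^-4 A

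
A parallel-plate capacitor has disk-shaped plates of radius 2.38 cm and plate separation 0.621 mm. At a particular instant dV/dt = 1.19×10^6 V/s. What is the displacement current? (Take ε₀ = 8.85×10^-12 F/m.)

3.02×10^-5 A

The field between the plates is E = V/d, so dE/dt = (1.19×10^6)/(6.21×10^-4 m) = 1.916×10^9 V/(m·s).
I_d = ε₀ A (dE/dt) = (8.85×10^-12)(1.780×10^-3)(1.916×10^9) = 3.02×10^-5 A.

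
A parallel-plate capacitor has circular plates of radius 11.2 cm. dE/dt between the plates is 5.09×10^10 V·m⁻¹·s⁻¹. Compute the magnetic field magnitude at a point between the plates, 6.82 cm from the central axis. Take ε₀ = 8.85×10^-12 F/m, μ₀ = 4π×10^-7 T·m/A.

1.93×10^-8 T

I_d = ε₀ dΦ_E/dt = ε₀ πR² (dE/dt) = (8.85×10^-12)(0.03941)(5.09×10^10) = 0.01775 A through the full plate area.
An Ampèrian loop of radius r encloses a fraction (r/R)² of I_d. Then B·2πr = μ₀ I_d (r/R)², giving B = μ₀ I_d r/(2πR²) = 1.93×10^-8 T.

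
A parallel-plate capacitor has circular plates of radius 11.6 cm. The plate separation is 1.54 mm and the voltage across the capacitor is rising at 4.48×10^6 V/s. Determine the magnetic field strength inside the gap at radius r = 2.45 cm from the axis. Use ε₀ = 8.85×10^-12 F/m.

dE/dt = (dV/dt)/d = 2.909×10^9 V/(m·s); I_d = ε₀(πR²)(dE/dt) = (8.85×10^-12)(0.04227)(2.909×10^9) = 1.088×10^-3 A.
An Ampèrian loop of radius r encloses a fraction (r/R)² of I_d. Then B·2πr = μ₀ I_d (r/R)², giving B = μ₀ I_d r/(2πR²) = 3.96×10^-10 T.

3.96×10^-10 T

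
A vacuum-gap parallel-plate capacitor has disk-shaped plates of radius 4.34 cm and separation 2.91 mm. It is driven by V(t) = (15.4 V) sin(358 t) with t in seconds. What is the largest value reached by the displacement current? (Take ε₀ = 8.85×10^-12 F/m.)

9.92×10^-8 A

C = ε₀A/d = (8.85×10^-12)(5.917×10^-3)/(2.91×10^-3) = 1.800×10^-11 F; ω = 358 rad/s.
I_d = C dV/dt, so |I_d|_max = C V₀ ω = (1.800×10^-11)(15.4)(358) = 9.92×10^-8 A.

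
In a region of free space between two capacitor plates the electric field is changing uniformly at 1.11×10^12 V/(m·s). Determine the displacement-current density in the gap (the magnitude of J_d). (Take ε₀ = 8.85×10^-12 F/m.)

9.82 A/m²

J_d = ε₀ ∂E/∂t, so J_d = 9.82 A/m².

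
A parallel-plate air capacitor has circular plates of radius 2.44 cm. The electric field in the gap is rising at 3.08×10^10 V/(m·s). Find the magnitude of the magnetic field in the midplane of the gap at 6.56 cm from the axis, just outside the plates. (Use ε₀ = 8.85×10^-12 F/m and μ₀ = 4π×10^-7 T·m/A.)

1.55×10^-9 T

Total displacement current: I_d = ε₀(πR²)(dE/dt) = (8.85×10^-12)(1.870×10^-3)(3.08×10^10) = 5.097×10^-4 A.
For r ≥ R the full I_d is enclosed: B = μ₀ I_d/(2πr) = (4π×10^-7)(5.097×10^-4)/(2π·0.0656) = 1.55×10^-9 T.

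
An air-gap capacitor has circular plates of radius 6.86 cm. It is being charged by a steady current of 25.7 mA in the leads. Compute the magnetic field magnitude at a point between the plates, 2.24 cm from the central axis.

By continuity the displacement current in the gap matches the conduction current: I_d = 0.0257 A.
An Ampèrian loop of radius r encloses a fraction (r/R)² of I_d. Then B·2πr = μ₀ I_d (r/R)², giving B = μ₀ I_d r/(2πR²) = 2.45×10^-8 T.

2.45×10^-8 T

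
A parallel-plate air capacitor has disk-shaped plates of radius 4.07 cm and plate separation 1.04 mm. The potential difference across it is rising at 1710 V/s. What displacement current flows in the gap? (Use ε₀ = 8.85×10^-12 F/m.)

7.57×10^-8 A

C = ε₀A/d = (8.85×10^-12)(5.204×10^-3)/(1.04×10^-3) = 4.428×10^-11 F.
I_d = C dV/dt = (4.428×10^-11)(1710) = 7.57×10^-8 A.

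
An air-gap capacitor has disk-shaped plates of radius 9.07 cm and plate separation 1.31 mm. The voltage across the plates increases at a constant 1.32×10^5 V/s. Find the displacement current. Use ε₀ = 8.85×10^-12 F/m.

2.30×10^-5 A

The displacement current equals the charging current C dV/dt. With C = ε₀A/d = (8.85×10^-12)(0.02584)/(1.31×10^-3) = 1.746×10^-10 F, I_d = (1.746×10^-10)(1.32×10^5) = 2.30×10^-5 A.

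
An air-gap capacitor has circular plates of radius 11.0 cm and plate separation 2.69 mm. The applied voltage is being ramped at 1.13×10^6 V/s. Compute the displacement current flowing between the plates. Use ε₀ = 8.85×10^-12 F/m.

1.41×10^-4 A

E = V/d so dE/dt = (dV/dt)/d = 4.201×10^8 V/(m·s), and I_d = ε₀ A dE/dt = (8.85×10^-12)(0.03801)(4.201×10^8) = 1.41×10^-4 A.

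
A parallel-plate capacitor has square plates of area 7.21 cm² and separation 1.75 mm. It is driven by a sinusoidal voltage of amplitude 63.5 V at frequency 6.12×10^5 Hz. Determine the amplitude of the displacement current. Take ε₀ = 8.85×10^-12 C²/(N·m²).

The displacement current equals the conduction current C dV/dt, which peaks at C V₀ ω.
With C = ε₀A/d = (8.85×10^-12)(7.21×10^-4)/(1.75×10^-3) = 3.646×10^-12 F and ω = 2πf = 3.845×10^6 rad/s, I_d,max = (3.646×10^-12)(63.5)(3.845×10^6) = 8.90×10^-4 A.

8.90×10^-4 A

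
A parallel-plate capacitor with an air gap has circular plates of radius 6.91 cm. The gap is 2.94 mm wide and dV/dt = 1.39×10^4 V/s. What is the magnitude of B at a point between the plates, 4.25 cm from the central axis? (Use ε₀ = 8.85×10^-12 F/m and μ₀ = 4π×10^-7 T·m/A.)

1.12×10^-12 T

dE/dt = (dV/dt)/d = 4.728×10^6 V/(m·s); I_d = ε₀(πR²)(dE/dt) = (8.85×10^-12)(0.01500)(4.728×10^6) = 6.276×10^-7 A.
∮B·dl = μ₀ I_d,enc with I_d,enc = I_d r²/R² = 2.374×10^-7 A; so B = μ₀ I_d,enc/(2πr) = 1.12×10^-12 T.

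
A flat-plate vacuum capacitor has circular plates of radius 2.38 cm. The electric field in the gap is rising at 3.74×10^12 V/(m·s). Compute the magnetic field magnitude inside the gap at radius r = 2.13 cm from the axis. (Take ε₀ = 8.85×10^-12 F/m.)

4.43×10^-7 T

Total displacement current: I_d = ε₀(πR²)(dE/dt) = (8.85×10^-12)(1.780×10^-3)(3.74×10^12) = 0.05892 A.
For r < R the Ampère–Maxwell law gives B(2πr) = μ₀ I_d (r²/R²), so B = μ₀ I_d r/(2πR²) = (4π×10^-7)(0.05892)(0.0213)/(2π·0.0238²) = 4.43×10^-7 T.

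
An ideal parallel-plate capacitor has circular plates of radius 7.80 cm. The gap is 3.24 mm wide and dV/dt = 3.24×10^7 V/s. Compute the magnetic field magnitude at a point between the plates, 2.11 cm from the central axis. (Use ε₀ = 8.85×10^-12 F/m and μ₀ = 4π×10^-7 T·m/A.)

1.17×10^-9 T

dE/dt = (dV/dt)/d = 1.000×10^10 V/(m·s); I_d = ε₀(πR²)(dE/dt) = (8.85×10^-12)(0.01911)(1.000×10^10) = 1.691×10^-3 A.
∮B·dl = μ₀ I_d,enc with I_d,enc = I_d r²/R² = 1.237×10^-4 A; so B = μ₀ I_d,enc/(2πr) = 1.17×10^-9 T.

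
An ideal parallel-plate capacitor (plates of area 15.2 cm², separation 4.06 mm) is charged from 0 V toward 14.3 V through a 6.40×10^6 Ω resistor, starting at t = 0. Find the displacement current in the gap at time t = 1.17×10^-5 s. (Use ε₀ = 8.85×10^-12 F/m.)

C = ε₀A/d = (8.85×10^-12)(1.52×10^-3)/(4.06×10^-3) = 3.313×10^-12 F and τ = RC = 2.120×10^-5 s. I_d in the gap equals the RC charging current.
I_d(t) = (V₀/R) e^(−t/τ) = 2.234×10^-6 · e^(−0.5519) = 1.29×10^-6 A.

1.29×10^-6 A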